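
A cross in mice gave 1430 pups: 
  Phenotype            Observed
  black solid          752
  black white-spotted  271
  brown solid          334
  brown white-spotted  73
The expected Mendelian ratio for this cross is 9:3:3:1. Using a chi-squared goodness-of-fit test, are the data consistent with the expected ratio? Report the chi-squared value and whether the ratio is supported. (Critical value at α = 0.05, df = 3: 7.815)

22.626; not consistent

Expected counts for N = 1430 under a 9:3:3:1 ratio (total parts = 16):
  black solid: 1430 × 9/16 = 804.375
  black white-spotted: 1430 × 3/16 = 268.125
  brown solid: 1430 × 3/16 = 268.125
  brown white-spotted: 1430 × 1/16 = 89.375
χ² = Σ (O − E)² / E
  black solid: (752 − 804.375)² / 804.375 = 3.4103
  black white-spotted: (271 − 268.125)² / 268.125 = 0.0308
  brown solid: (334 − 268.125)² / 268.125 = 16.1847
  brown white-spotted: (73 − 89.375)² / 89.375 = 3.0002
χ² = 3.4103 + 0.0308 + 16.1847 + 3.0002 = 22.626
Degrees of freedom = 4 − 1 = 3; critical value at α = 0.05 is 7.815.
Since 22.626 > 7.815, we reject the null hypothesis — the data do not fit the 9:3:3:1 ratio.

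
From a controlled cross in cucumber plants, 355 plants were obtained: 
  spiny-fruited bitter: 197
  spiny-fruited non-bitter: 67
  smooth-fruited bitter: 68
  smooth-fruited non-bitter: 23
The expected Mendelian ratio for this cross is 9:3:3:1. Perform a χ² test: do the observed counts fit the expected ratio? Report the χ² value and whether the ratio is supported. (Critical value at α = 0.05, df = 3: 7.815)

0.100; consistent

Expected counts for N = 355 under a 9:3:3:1 ratio (total parts = 16):
  spiny-fruited bitter: 355 × 9/16 = 199.6875
  spiny-fruited non-bitter: 355 × 3/16 = 66.5625
  smooth-fruited bitter: 355 × 3/16 = 66.5625
  smooth-fruited non-bitter: 355 × 1/16 = 22.1875
χ² = Σ (O − E)² / E
  spiny-fruited bitter: (197 − 199.6875)² / 199.6875 = 0.0362
  spiny-fruited non-bitter: (67 − 66.5625)² / 66.5625 = 0.0029
  smooth-fruited bitter: (68 − 66.5625)² / 66.5625 = 0.0310
  smooth-fruited non-bitter: (23 − 22.1875)² / 22.1875 = 0.0298
χ² = 0.0362 + 0.0029 + 0.0310 + 0.0298 = 0.0999 ≈ 0.100
Degrees of freedom = 4 − 1 = 3; critical value at α = 0.05 is 7.815.
Since 0.100 < 7.815, we fail to reject the null hypothesis — the data are consistent with the 9:3:3:1 ratio.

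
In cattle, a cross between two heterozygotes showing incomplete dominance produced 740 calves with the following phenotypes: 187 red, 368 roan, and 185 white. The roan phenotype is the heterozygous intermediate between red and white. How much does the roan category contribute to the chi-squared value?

With incomplete dominance, a heterozygote × heterozygote cross gives a 1:2:1 phenotypic ratio.
The 1:2:1 ratio has 4 parts, so with N = 740 the expected counts are:
  red: 740 × 1/4 = 185
  roan: 740 × 2/4 = 370
  white: 740 × 1/4 = 185
Contribution of roan: (368 − 370)² / 370 = 0.0108

0.011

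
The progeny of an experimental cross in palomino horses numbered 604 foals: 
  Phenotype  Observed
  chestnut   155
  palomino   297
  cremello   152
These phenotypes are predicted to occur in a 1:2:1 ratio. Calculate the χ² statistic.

0.195

The 1:2:1 ratio has 4 parts, so with N = 604 the expected counts are:
  chestnut: 604 × 1/4 = 151
  palomino: 604 × 2/4 = 302
  cremello: 604 × 1/4 = 151
χ² = Σ (O − E)² / E
  chestnut: (155 − 151)² / 151 = 0.1060
  palomino: (297 − 302)² / 302 = 0.0828
  cremello: (152 − 151)² / 151 = 0.0066
χ² = 0.1060 + 0.0828 + 0.0066 = 0.1954 ≈ 0.195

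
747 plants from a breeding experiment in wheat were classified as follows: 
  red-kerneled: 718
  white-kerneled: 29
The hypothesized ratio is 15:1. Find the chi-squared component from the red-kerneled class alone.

Under the 15:1 hypothesis (Σ ratio = 16, N = 747):
  red-kerneled: 747 × 15/16 = 700.3125
  white-kerneled: 747 × 1/16 = 46.6875
Contribution of red-kerneled: (718 − 700.3125)² / 700.3125 = 0.4467

0.447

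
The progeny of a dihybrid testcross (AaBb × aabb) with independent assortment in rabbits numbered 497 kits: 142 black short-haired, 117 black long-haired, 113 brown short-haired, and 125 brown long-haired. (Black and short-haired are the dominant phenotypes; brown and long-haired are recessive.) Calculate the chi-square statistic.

3.982

A dihybrid testcross with independent assortment gives a 1:1:1:1 ratio.
The 1:1:1:1 ratio has 4 parts, so with N = 497 the expected counts are:
  black short-haired: 497 × 1/4 = 124.25
  black long-haired: 497 × 1/4 = 124.25
  brown short-haired: 497 × 1/4 = 124.25
  brown long-haired: 497 × 1/4 = 124.25
χ² = Σ (O − E)² / E
  black short-haired: (142 − 124.25)² / 124.25 = 2.5357
  black long-haired: (117 − 124.25)² / 124.25 = 0.4230
  brown short-haired: (113 − 124.25)² / 124.25 = 1.0186
  brown long-haired: (125 − 124.25)² / 124.25 = 0.0045
χ² = 2.5357 + 0.4230 + 1.0186 + 0.0045 = 3.9818 ≈ 3.982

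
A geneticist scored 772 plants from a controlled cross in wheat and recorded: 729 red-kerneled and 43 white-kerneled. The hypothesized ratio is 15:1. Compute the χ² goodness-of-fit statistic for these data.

Expected counts for N = 772 under a 15:1 ratio (total parts = 16):
  red-kerneled: 772 × 15/16 = 723.75
  white-kerneled: 772 × 1/16 = 48.25
χ² = Σ (O − E)² / E
  red-kerneled: (729 − 723.75)² / 723.75 = 0.0381
  white-kerneled: (43 − 48.25)² / 48.25 = 0.5712
χ² = 0.0381 + 0.5712 = 0.6093 ≈ 0.609

0.609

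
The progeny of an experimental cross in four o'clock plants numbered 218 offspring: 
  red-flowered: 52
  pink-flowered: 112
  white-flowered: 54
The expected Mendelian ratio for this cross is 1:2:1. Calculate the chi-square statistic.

The 1:2:1 ratio has 4 parts, so with N = 218 the expected counts are:
  red-flowered: 218 × 1/4 = 54.5
  pink-flowered: 218 × 2/4 = 109
  white-flowered: 218 × 1/4 = 54.5
χ² = Σ (O − E)² / E
  red-flowered: (52 − 54.5)² / 54.5 = 0.1147
  pink-flowered: (112 − 109)² / 109 = 0.0826
  white-flowered: (54 − 54.5)² / 54.5 = 0.0046
χ² = 0.1147 + 0.0826 + 0.0046 = 0.2019 ≈ 0.202

0.202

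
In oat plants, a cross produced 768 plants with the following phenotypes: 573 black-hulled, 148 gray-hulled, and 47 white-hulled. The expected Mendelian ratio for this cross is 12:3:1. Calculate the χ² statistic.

0.148

Under the 12:3:1 hypothesis (Σ ratio = 16, N = 768):
  black-hulled: 768 × 12/16 = 576
  gray-hulled: 768 × 3/16 = 144
  white-hulled: 768 × 1/16 = 48
χ² = Σ (O − E)² / E
  black-hulled: (573 − 576)² / 576 = 0.0156
  gray-hulled: (148 − 144)² / 144 = 0.1111
  white-hulled: (47 − 48)² / 48 = 0.0208
χ² = 0.0156 + 0.1111 + 0.0208 = 0.1475 ≈ 0.148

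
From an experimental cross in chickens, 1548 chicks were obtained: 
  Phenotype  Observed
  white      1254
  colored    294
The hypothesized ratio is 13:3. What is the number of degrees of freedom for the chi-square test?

A goodness-of-fit test with 2 phenotype classes has df = 2 − 1 = 1.

1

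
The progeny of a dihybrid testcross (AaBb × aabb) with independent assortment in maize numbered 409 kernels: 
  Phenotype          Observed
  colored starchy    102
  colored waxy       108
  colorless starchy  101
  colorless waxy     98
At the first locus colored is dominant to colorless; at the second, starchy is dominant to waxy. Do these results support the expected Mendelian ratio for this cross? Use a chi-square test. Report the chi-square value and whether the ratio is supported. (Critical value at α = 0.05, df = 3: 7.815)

A dihybrid testcross with independent assortment gives a 1:1:1:1 ratio.
Total ratio parts = 4. Expected numbers out of 409:
  colored starchy: 409 × 1/4 = 102.25
  colored waxy: 409 × 1/4 = 102.25
  colorless starchy: 409 × 1/4 = 102.25
  colorless waxy: 409 × 1/4 = 102.25
χ² = Σ (O − E)² / E
  colored starchy: (102 − 102.25)² / 102.25 = 0.0006
  colored waxy: (108 − 102.25)² / 102.25 = 0.3233
  colorless starchy: (101 − 102.25)² / 102.25 = 0.0153
  colorless waxy: (98 − 102.25)² / 102.25 = 0.1767
χ² = 0.0006 + 0.3233 + 0.0153 + 0.1767 = 0.5159 ≈ 0.516
Degrees of freedom = 4 − 1 = 3; critical value at α = 0.05 is 7.815.
Since 0.516 < 7.815, we fail to reject the null hypothesis — the data are consistent with the 1:1:1:1 ratio.

0.516; consistent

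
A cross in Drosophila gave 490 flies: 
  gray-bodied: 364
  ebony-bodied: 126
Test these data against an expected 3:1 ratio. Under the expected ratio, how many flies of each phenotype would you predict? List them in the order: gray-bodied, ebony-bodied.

Under the 3:1 hypothesis (Σ ratio = 4, N = 490):
  gray-bodied: 490 × 3/4 = 367.5
  ebony-bodied: 490 × 1/4 = 122.5

367.5, 122.5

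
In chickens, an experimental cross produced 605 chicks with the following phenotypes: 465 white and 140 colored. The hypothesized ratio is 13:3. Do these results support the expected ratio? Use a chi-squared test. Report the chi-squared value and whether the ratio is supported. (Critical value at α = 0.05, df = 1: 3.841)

7.655; not consistent

Expected counts for N = 605 under a 13:3 ratio (total parts = 16):
  white: 605 × 13/16 = 491.5625
  colored: 605 × 3/16 = 113.4375
χ² = Σ (O − E)² / E
  white: (465 − 491.5625)² / 491.5625 = 1.4354
  colored: (140 − 113.4375)² / 113.4375 = 6.2199
χ² = 1.4354 + 6.2199 = 7.6553 ≈ 7.655
Degrees of freedom = 2 − 1 = 1; critical value at α = 0.05 is 3.841.
Since 7.655 > 3.841, we reject the null hypothesis — the data do not fit the 13:3 ratio.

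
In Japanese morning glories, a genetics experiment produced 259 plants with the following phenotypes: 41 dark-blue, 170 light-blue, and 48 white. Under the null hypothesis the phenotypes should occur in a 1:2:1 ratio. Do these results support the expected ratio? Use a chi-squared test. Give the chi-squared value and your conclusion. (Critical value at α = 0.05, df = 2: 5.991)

25.710; not consistent

Total ratio parts = 4. Expected numbers out of 259:
  dark-blue: 259 × 1/4 = 64.75
  light-blue: 259 × 2/4 = 129.5
  white: 259 × 1/4 = 64.75
χ² = Σ (O − E)² / E
  dark-blue: (41 − 64.75)² / 64.75 = 8.7114
  light-blue: (170 − 129.5)² / 129.5 = 12.6660
  white: (48 − 64.75)² / 64.75 = 4.3330
χ² = 8.7114 + 12.6660 + 4.3330 = 25.7104 ≈ 25.710
Degrees of freedom = 3 − 1 = 2; critical value at α = 0.05 is 5.991.
Since 25.710 > 5.991, we reject the null hypothesis — the data do not fit the 1:2:1 ratio.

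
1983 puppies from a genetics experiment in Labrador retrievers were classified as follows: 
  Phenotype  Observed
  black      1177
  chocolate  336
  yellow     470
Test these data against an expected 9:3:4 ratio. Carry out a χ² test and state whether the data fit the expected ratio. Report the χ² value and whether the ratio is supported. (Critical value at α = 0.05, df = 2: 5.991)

8.185; not consistent

Expected counts for N = 1983 under a 9:3:4 ratio (total parts = 16):
  black: 1983 × 9/16 = 1115.4375
  chocolate: 1983 × 3/16 = 371.8125
  yellow: 1983 × 4/16 = 495.75
χ² = Σ (O − E)² / E
  black: (1177 − 1115.4375)² / 1115.4375 = 3.3977
  chocolate: (336 − 371.8125)² / 371.8125 = 3.4494
  yellow: (470 − 495.75)² / 495.75 = 1.3375
χ² = 3.3977 + 3.4494 + 1.3375 = 8.1846 ≈ 8.185
Degrees of freedom = 3 − 1 = 2; critical value at α = 0.05 is 5.991.
Since 8.185 > 5.991, we reject the null hypothesis — the data do not fit the 9:3:4 ratio.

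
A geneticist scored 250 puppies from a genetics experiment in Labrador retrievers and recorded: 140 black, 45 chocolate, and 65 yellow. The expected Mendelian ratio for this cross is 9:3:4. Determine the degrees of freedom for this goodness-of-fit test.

A goodness-of-fit test with 3 phenotype classes has df = 3 − 1 = 2.

2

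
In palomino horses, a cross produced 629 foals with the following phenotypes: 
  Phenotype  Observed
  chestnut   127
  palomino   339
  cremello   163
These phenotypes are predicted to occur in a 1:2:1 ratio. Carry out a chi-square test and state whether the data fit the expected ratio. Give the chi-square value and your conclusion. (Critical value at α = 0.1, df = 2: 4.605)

Under the 1:2:1 hypothesis (Σ ratio = 4, N = 629):
  chestnut: 629 × 1/4 = 157.25
  palomino: 629 × 2/4 = 314.5
  cremello: 629 × 1/4 = 157.25
χ² = Σ (O − E)² / E
  chestnut: (127 − 157.25)² / 157.25 = 5.8192
  palomino: (339 − 314.5)² / 314.5 = 1.9086
  cremello: (163 − 157.25)² / 157.25 = 0.2103
χ² = 5.8192 + 1.9086 + 0.2103 = 7.9381 ≈ 7.938
Degrees of freedom = 3 − 1 = 2; critical value at α = 0.1 is 4.605.
Since 7.938 > 4.605, we reject the null hypothesis — the data do not fit the 1:2:1 ratio.

7.938; not consistent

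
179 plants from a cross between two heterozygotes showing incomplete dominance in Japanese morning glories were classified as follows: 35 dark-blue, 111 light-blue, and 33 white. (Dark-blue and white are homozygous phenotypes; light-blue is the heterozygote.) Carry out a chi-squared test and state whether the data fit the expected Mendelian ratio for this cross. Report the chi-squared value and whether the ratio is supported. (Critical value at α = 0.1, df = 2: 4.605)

With incomplete dominance, a heterozygote × heterozygote cross gives a 1:2:1 phenotypic ratio.
Total ratio parts = 4. Expected numbers out of 179:
  dark-blue: 179 × 1/4 = 44.75
  light-blue: 179 × 2/4 = 89.5
  white: 179 × 1/4 = 44.75
χ² = Σ (O − E)² / E
  dark-blue: (35 − 44.75)² / 44.75 = 2.1243
  light-blue: (111 − 89.5)² / 89.5 = 5.1648
  white: (33 − 44.75)² / 44.75 = 3.0852
χ² = 2.1243 + 5.1648 + 3.0852 = 10.3743 ≈ 10.374
Degrees of freedom = 3 − 1 = 2; critical value at α = 0.1 is 4.605.
Since 10.374 > 4.605, we reject the null hypothesis — the data do not fit the 1:2:1 ratio.

10.374; not consistent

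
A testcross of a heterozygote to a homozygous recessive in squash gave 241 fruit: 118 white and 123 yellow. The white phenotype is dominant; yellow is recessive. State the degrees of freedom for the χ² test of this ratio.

A testcross of a heterozygote (Aa × aa) gives a 1:1 phenotypic ratio.
A goodness-of-fit test with 2 phenotype classes has df = 2 − 1 = 1.

1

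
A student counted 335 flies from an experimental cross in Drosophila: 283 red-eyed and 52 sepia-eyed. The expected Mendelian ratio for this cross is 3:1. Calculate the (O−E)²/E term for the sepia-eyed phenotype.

12.037

Under the 3:1 hypothesis (Σ ratio = 4, N = 335):
  red-eyed: 335 × 3/4 = 251.25
  sepia-eyed: 335 × 1/4 = 83.75
Contribution of sepia-eyed: (52 − 83.75)² / 83.75 = 12.0366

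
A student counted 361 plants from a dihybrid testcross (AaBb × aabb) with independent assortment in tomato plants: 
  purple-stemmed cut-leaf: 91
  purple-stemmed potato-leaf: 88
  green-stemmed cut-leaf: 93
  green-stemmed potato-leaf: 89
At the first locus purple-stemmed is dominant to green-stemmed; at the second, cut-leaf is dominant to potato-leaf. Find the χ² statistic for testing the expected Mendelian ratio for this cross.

A dihybrid testcross with independent assortment gives a 1:1:1:1 ratio.
Expected counts for N = 361 under a 1:1:1:1 ratio (total parts = 4):
  purple-stemmed cut-leaf: 361 × 1/4 = 90.25
  purple-stemmed potato-leaf: 361 × 1/4 = 90.25
  green-stemmed cut-leaf: 361 × 1/4 = 90.25
  green-stemmed potato-leaf: 361 × 1/4 = 90.25
χ² = Σ (O − E)² / E
  purple-stemmed cut-leaf: (91 − 90.25)² / 90.25 = 0.0062
  purple-stemmed potato-leaf: (88 − 90.25)² / 90.25 = 0.0561
  green-stemmed cut-leaf: (93 − 90.25)² / 90.25 = 0.0838
  green-stemmed potato-leaf: (89 − 90.25)² / 90.25 = 0.0173
χ² = 0.0062 + 0.0561 + 0.0838 + 0.0173 = 0.1634 ≈ 0.163

0.163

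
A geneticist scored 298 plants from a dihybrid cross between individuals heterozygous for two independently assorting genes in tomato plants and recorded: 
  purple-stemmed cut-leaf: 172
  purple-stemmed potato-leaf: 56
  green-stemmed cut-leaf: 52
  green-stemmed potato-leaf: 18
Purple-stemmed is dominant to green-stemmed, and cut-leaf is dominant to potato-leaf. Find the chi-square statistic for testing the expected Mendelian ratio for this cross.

A dihybrid F₂ with independent assortment and complete dominance at both loci gives a 9:3:3:1 phenotypic ratio.
The 9:3:3:1 ratio has 16 parts, so with N = 298 the expected counts are:
  purple-stemmed cut-leaf: 298 × 9/16 = 167.625
  purple-stemmed potato-leaf: 298 × 3/16 = 55.875
  green-stemmed cut-leaf: 298 × 3/16 = 55.875
  green-stemmed potato-leaf: 298 × 1/16 = 18.625
χ² = Σ (O − E)² / E
  purple-stemmed cut-leaf: (172 − 167.625)² / 167.625 = 0.1142
  purple-stemmed potato-leaf: (56 − 55.875)² / 55.875 = 0.0003
  green-stemmed cut-leaf: (52 − 55.875)² / 55.875 = 0.2687
  green-stemmed potato-leaf: (18 − 18.625)² / 18.625 = 0.0210
χ² = 0.1142 + 0.0003 + 0.2687 + 0.0210 = 0.4042 ≈ 0.404

0.404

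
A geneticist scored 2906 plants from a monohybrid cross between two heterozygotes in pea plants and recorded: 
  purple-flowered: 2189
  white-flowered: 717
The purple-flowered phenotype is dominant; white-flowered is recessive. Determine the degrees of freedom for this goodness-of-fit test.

For a monohybrid cross between heterozygotes with complete dominance, the expected phenotypic ratio is 3:1.
A goodness-of-fit test with 2 phenotype classes has df = 2 − 1 = 1.

1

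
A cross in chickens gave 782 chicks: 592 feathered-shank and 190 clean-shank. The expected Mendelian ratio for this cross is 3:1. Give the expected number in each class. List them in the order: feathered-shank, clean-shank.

586.5, 195.5

The 3:1 ratio has 4 parts, so with N = 782 the expected counts are:
  feathered-shank: 782 × 3/4 = 586.5
  clean-shank: 782 × 1/4 = 195.5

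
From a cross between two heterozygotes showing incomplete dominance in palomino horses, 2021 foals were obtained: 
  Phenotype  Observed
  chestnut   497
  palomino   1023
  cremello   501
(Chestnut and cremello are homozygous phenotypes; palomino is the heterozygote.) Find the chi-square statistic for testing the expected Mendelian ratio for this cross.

0.325

With incomplete dominance, a heterozygote × heterozygote cross gives a 1:2:1 phenotypic ratio.
Expected counts for N = 2021 under a 1:2:1 ratio (total parts = 4):
  chestnut: 2021 × 1/4 = 505.25
  palomino: 2021 × 2/4 = 1010.5
  cremello: 2021 × 1/4 = 505.25
χ² = Σ (O − E)² / E
  chestnut: (497 − 505.25)² / 505.25 = 0.1347
  palomino: (1023 − 1010.5)² / 1010.5 = 0.1546
  cremello: (501 − 505.25)² / 505.25 = 0.0357
χ² = 0.1347 + 0.1546 + 0.0357 = 0.325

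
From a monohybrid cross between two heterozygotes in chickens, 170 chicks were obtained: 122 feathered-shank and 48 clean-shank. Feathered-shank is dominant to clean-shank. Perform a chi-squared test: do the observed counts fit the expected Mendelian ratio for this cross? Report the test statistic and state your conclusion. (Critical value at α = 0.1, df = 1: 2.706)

0.949; consistent

For a monohybrid cross between heterozygotes with complete dominance, the expected phenotypic ratio is 3:1.
Under the 3:1 hypothesis (Σ ratio = 4, N = 170):
  feathered-shank: 170 × 3/4 = 127.5
  clean-shank: 170 × 1/4 = 42.5
χ² = Σ (O − E)² / E
  feathered-shank: (122 − 127.5)² / 127.5 = 0.2373
  clean-shank: (48 − 42.5)² / 42.5 = 0.7118
χ² = 0.2373 + 0.7118 = 0.9491 ≈ 0.949
Degrees of freedom = 2 − 1 = 1; critical value at α = 0.1 is 2.706.
Since 0.949 < 2.706, we fail to reject the null hypothesis — the data are consistent with the 3:1 ratio.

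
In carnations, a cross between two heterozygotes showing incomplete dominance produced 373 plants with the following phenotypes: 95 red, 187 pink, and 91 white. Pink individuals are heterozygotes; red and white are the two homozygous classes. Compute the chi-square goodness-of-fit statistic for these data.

With incomplete dominance, a heterozygote × heterozygote cross gives a 1:2:1 phenotypic ratio.
Total ratio parts = 4. Expected numbers out of 373:
  red: 373 × 1/4 = 93.25
  pink: 373 × 2/4 = 186.5
  white: 373 × 1/4 = 93.25
χ² = Σ (O − E)² / E
  red: (95 − 93.25)² / 93.25 = 0.0328
  pink: (187 − 186.5)² / 186.5 = 0.0013
  white: (91 − 93.25)² / 93.25 = 0.0543
χ² = 0.0328 + 0.0013 + 0.0543 = 0.0884 ≈ 0.088

0.088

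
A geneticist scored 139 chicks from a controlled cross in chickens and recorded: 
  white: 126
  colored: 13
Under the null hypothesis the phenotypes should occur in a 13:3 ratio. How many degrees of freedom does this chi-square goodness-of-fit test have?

1

A goodness-of-fit test with 2 phenotype classes has df = 2 − 1 = 1.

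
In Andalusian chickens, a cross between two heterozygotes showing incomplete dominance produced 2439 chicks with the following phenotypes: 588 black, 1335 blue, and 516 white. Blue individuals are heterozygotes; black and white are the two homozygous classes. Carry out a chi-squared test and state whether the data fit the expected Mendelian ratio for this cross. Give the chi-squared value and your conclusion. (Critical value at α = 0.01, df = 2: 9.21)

With incomplete dominance, a heterozygote × heterozygote cross gives a 1:2:1 phenotypic ratio.
Under the 1:2:1 hypothesis (Σ ratio = 4, N = 2439):
  black: 2439 × 1/4 = 609.75
  blue: 2439 × 2/4 = 1219.5
  white: 2439 × 1/4 = 609.75
χ² = Σ (O − E)² / E
  black: (588 − 609.75)² / 609.75 = 0.7758
  blue: (1335 − 1219.5)² / 1219.5 = 10.9391
  white: (516 − 609.75)² / 609.75 = 14.4142
χ² = 0.7758 + 10.9391 + 14.4142 = 26.1291 ≈ 26.129
Degrees of freedom = 3 − 1 = 2; critical value at α = 0.01 is 9.21.
Since 26.129 > 9.21, we reject the null hypothesis — the data do not fit the 1:2:1 ratio.

26.129; not consistent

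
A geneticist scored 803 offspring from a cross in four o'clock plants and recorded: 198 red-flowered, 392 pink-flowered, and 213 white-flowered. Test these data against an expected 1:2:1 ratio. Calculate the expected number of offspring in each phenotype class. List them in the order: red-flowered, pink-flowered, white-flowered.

200.75, 401.5, 200.75

Total ratio parts = 4. Expected numbers out of 803:
  red-flowered: 803 × 1/4 = 200.75
  pink-flowered: 803 × 2/4 = 401.5
  white-flowered: 803 × 1/4 = 200.75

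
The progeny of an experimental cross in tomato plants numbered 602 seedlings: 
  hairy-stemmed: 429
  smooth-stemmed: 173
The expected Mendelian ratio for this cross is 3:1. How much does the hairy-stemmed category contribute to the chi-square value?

1.121

The 3:1 ratio has 4 parts, so with N = 602 the expected counts are:
  hairy-stemmed: 602 × 3/4 = 451.5
  smooth-stemmed: 602 × 1/4 = 150.5
Contribution of hairy-stemmed: (429 − 451.5)² / 451.5 = 1.1213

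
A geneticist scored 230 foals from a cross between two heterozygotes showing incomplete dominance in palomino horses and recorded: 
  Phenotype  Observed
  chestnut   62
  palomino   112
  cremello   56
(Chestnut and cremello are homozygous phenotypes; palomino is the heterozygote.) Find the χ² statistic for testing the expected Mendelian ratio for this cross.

0.470

With incomplete dominance, a heterozygote × heterozygote cross gives a 1:2:1 phenotypic ratio.
Total ratio parts = 4. Expected numbers out of 230:
  chestnut: 230 × 1/4 = 57.5
  palomino: 230 × 2/4 = 115
  cremello: 230 × 1/4 = 57.5
χ² = Σ (O − E)² / E
  chestnut: (62 − 57.5)² / 57.5 = 0.3522
  palomino: (112 − 115)² / 115 = 0.0783
  cremello: (56 − 57.5)² / 57.5 = 0.0391
χ² = 0.3522 + 0.0783 + 0.0391 = 0.4696 ≈ 0.470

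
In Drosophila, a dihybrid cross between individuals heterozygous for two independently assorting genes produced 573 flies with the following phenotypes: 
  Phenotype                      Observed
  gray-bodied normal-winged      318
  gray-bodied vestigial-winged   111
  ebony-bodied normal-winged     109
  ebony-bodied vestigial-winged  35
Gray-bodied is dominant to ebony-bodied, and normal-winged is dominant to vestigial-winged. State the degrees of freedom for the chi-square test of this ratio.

3

A dihybrid F₂ with independent assortment and complete dominance at both loci gives a 9:3:3:1 phenotypic ratio.
A goodness-of-fit test with 4 phenotype classes has df = 4 − 1 = 3.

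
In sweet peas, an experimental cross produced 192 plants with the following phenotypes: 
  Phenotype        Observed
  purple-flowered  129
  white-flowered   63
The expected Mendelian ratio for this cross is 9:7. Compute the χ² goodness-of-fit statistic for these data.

Expected counts for N = 192 under a 9:7 ratio (total parts = 16):
  purple-flowered: 192 × 9/16 = 108
  white-flowered: 192 × 7/16 = 84
χ² = Σ (O − E)² / E
  purple-flowered: (129 − 108)² / 108 = 4.0833
  white-flowered: (63 − 84)² / 84 = 5.2500
χ² = 4.0833 + 5.2500 = 9.3333 ≈ 9.333

9.333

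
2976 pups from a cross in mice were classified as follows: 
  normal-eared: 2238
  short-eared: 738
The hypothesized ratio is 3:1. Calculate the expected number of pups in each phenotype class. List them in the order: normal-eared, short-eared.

2232, 744

Expected counts for N = 2976 under a 3:1 ratio (total parts = 4):
  normal-eared: 2976 × 3/4 = 2232
  short-eared: 2976 × 1/4 = 744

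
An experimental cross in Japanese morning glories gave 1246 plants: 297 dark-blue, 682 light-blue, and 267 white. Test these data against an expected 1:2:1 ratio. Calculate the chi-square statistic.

12.620

Expected counts for N = 1246 under a 1:2:1 ratio (total parts = 4):
  dark-blue: 1246 × 1/4 = 311.5
  light-blue: 1246 × 2/4 = 623
  white: 1246 × 1/4 = 311.5
χ² = Σ (O − E)² / E
  dark-blue: (297 − 311.5)² / 311.5 = 0.6750
  light-blue: (682 − 623)² / 623 = 5.5875
  white: (267 − 311.5)² / 311.5 = 6.3571
χ² = 0.6750 + 5.5875 + 6.3571 = 12.6196 ≈ 12.620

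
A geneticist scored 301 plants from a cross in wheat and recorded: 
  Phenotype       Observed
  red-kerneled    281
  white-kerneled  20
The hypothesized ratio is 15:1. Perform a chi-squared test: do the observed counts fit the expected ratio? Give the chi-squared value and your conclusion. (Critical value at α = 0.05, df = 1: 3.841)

0.080; consistent

Expected counts for N = 301 under a 15:1 ratio (total parts = 16):
  red-kerneled: 301 × 15/16 = 282.1875
  white-kerneled: 301 × 1/16 = 18.8125
χ² = Σ (O − E)² / E
  red-kerneled: (281 − 282.1875)² / 282.1875 = 0.0050
  white-kerneled: (20 − 18.8125)² / 18.8125 = 0.0750
χ² = 0.0050 + 0.0750 = 0.080
Degrees of freedom = 2 − 1 = 1; critical value at α = 0.05 is 3.841.
Since 0.080 < 3.841, we fail to reject the null hypothesis — the data are consistent with the 15:1 ratio.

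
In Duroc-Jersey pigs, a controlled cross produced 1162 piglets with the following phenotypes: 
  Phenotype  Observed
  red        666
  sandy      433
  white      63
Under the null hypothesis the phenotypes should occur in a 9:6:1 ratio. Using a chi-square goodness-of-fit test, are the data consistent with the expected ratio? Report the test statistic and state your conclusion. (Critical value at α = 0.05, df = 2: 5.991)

1.527; consistent

Expected counts for N = 1162 under a 9:6:1 ratio (total parts = 16):
  red: 1162 × 9/16 = 653.625
  sandy: 1162 × 6/16 = 435.75
  white: 1162 × 1/16 = 72.625
χ² = Σ (O − E)² / E
  red: (666 − 653.625)² / 653.625 = 0.2343
  sandy: (433 − 435.75)² / 435.75 = 0.0174
  white: (63 − 72.625)² / 72.625 = 1.2756
χ² = 0.2343 + 0.0174 + 1.2756 = 1.5273 ≈ 1.527
Degrees of freedom = 3 − 1 = 2; critical value at α = 0.05 is 5.991.
Since 1.527 < 5.991, we fail to reject the null hypothesis — the data are consistent with the 9:6:1 ratio.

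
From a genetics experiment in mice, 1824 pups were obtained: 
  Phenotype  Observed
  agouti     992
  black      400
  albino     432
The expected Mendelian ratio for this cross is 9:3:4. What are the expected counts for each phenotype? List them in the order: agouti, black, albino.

1026, 342, 456

The 9:3:4 ratio has 16 parts, so with N = 1824 the expected counts are:
  agouti: 1824 × 9/16 = 1026
  black: 1824 × 3/16 = 342
  albino: 1824 × 4/16 = 456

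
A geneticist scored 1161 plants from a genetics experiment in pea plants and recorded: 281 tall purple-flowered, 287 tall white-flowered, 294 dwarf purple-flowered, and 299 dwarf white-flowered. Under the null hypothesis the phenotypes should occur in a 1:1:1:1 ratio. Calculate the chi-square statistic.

Under the 1:1:1:1 hypothesis (Σ ratio = 4, N = 1161):
  tall purple-flowered: 1161 × 1/4 = 290.25
  tall white-flowered: 1161 × 1/4 = 290.25
  dwarf purple-flowered: 1161 × 1/4 = 290.25
  dwarf white-flowered: 1161 × 1/4 = 290.25
χ² = Σ (O − E)² / E
  tall purple-flowered: (281 − 290.25)² / 290.25 = 0.2948
  tall white-flowered: (287 − 290.25)² / 290.25 = 0.0364
  dwarf purple-flowered: (294 − 290.25)² / 290.25 = 0.0484
  dwarf white-flowered: (299 − 290.25)² / 290.25 = 0.2638
χ² = 0.2948 + 0.0364 + 0.0484 + 0.2638 = 0.6434 ≈ 0.643

0.643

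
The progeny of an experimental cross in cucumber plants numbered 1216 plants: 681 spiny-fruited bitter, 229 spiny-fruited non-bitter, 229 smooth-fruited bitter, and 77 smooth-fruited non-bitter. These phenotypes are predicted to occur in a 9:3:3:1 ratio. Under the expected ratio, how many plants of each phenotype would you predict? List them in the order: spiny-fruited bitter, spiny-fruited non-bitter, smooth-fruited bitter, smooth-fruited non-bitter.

Total ratio parts = 16. Expected numbers out of 1216:
  spiny-fruited bitter: 1216 × 9/16 = 684
  spiny-fruited non-bitter: 1216 × 3/16 = 228
  smooth-fruited bitter: 1216 × 3/16 = 228
  smooth-fruited non-bitter: 1216 × 1/16 = 76

684, 228, 228, 76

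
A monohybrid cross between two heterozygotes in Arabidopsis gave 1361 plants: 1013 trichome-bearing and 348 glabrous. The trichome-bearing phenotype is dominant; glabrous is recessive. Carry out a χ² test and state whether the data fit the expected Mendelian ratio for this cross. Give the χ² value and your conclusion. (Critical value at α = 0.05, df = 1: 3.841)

0.235; consistent

For a monohybrid cross between heterozygotes with complete dominance, the expected phenotypic ratio is 3:1.
Under the 3:1 hypothesis (Σ ratio = 4, N = 1361):
  trichome-bearing: 1361 × 3/4 = 1020.75
  glabrous: 1361 × 1/4 = 340.25
χ² = Σ (O − E)² / E
  trichome-bearing: (1013 − 1020.75)² / 1020.75 = 0.0588
  glabrous: (348 − 340.25)² / 340.25 = 0.1765
χ² = 0.0588 + 0.1765 = 0.2353 ≈ 0.235
Degrees of freedom = 2 − 1 = 1; critical value at α = 0.05 is 3.841.
Since 0.235 < 3.841, we fail to reject the null hypothesis — the data are consistent with the 3:1 ratio.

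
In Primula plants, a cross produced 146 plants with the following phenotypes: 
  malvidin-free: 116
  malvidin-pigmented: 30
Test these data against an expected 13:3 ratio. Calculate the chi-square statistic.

0.310

Expected counts for N = 146 under a 13:3 ratio (total parts = 16):
  malvidin-free: 146 × 13/16 = 118.625
  malvidin-pigmented: 146 × 3/16 = 27.375
χ² = Σ (O − E)² / E
  malvidin-free: (116 − 118.625)² / 118.625 = 0.0581
  malvidin-pigmented: (30 − 27.375)² / 27.375 = 0.2517
χ² = 0.0581 + 0.2517 = 0.3098 ≈ 0.310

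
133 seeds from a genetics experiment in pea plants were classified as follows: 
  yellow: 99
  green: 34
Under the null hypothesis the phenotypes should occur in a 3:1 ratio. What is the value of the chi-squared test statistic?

Under the 3:1 hypothesis (Σ ratio = 4, N = 133):
  yellow: 133 × 3/4 = 99.75
  green: 133 × 1/4 = 33.25
χ² = Σ (O − E)² / E
  yellow: (99 − 99.75)² / 99.75 = 0.0056
  green: (34 − 33.25)² / 33.25 = 0.0169
χ² = 0.0056 + 0.0169 = 0.0225 ≈ 0.023

0.023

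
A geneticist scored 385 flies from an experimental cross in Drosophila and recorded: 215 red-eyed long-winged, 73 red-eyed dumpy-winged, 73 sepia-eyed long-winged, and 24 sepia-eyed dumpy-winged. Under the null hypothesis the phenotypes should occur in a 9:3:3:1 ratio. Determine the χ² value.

Total ratio parts = 16. Expected numbers out of 385:
  red-eyed long-winged: 385 × 9/16 = 216.5625
  red-eyed dumpy-winged: 385 × 3/16 = 72.1875
  sepia-eyed long-winged: 385 × 3/16 = 72.1875
  sepia-eyed dumpy-winged: 385 × 1/16 = 24.0625
χ² = Σ (O − E)² / E
  red-eyed long-winged: (215 − 216.5625)² / 216.5625 = 0.0113
  red-eyed dumpy-winged: (73 − 72.1875)² / 72.1875 = 0.0091
  sepia-eyed long-winged: (73 − 72.1875)² / 72.1875 = 0.0091
  sepia-eyed dumpy-winged: (24 − 24.0625)² / 24.0625 = 0.0002
χ² = 0.0113 + 0.0091 + 0.0091 + 0.0002 = 0.0297 ≈ 0.030

0.030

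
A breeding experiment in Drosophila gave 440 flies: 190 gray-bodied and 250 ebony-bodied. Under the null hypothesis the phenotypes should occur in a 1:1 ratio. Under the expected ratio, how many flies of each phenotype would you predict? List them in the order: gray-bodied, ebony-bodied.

220, 220

Under the 1:1 hypothesis (Σ ratio = 2, N = 440):
  gray-bodied: 440 × 1/2 = 220
  ebony-bodied: 440 × 1/2 = 220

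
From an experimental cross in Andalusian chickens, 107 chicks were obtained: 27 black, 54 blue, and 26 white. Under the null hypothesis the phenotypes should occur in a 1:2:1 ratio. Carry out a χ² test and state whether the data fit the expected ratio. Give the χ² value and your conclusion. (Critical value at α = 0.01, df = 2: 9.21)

Expected counts for N = 107 under a 1:2:1 ratio (total parts = 4):
  black: 107 × 1/4 = 26.75
  blue: 107 × 2/4 = 53.5
  white: 107 × 1/4 = 26.75
χ² = Σ (O − E)² / E
  black: (27 − 26.75)² / 26.75 = 0.0023
  blue: (54 − 53.5)² / 53.5 = 0.0047
  white: (26 − 26.75)² / 26.75 = 0.0210
χ² = 0.0023 + 0.0047 + 0.0210 = 0.028
Degrees of freedom = 3 − 1 = 2; critical value at α = 0.01 is 9.21.
Since 0.028 < 9.21, we fail to reject the null hypothesis — the data are consistent with the 1:2:1 ratio.

0.028; consistent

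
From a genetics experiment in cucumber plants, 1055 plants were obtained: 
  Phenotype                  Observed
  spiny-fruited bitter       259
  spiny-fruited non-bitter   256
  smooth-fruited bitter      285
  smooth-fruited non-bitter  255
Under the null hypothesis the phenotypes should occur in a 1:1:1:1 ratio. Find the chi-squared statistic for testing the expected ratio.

Under the 1:1:1:1 hypothesis (Σ ratio = 4, N = 1055):
  spiny-fruited bitter: 1055 × 1/4 = 263.75
  spiny-fruited non-bitter: 1055 × 1/4 = 263.75
  smooth-fruited bitter: 1055 × 1/4 = 263.75
  smooth-fruited non-bitter: 1055 × 1/4 = 263.75
χ² = Σ (O − E)² / E
  spiny-fruited bitter: (259 − 263.75)² / 263.75 = 0.0855
  spiny-fruited non-bitter: (256 − 263.75)² / 263.75 = 0.2277
  smooth-fruited bitter: (285 − 263.75)² / 263.75 = 1.7121
  smooth-fruited non-bitter: (255 − 263.75)² / 263.75 = 0.2903
χ² = 0.0855 + 0.2277 + 1.7121 + 0.2903 = 2.3156 ≈ 2.316

2.316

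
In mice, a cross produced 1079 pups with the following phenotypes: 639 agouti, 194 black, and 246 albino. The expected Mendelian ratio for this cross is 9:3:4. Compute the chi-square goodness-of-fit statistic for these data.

Total ratio parts = 16. Expected numbers out of 1079:
  agouti: 1079 × 9/16 = 606.9375
  black: 1079 × 3/16 = 202.3125
  albino: 1079 × 4/16 = 269.75
χ² = Σ (O − E)² / E
  agouti: (639 − 606.9375)² / 606.9375 = 1.6938
  black: (194 − 202.3125)² / 202.3125 = 0.3415
  albino: (246 − 269.75)² / 269.75 = 2.0911
χ² = 1.6938 + 0.3415 + 2.0911 = 4.1264 ≈ 4.126

4.126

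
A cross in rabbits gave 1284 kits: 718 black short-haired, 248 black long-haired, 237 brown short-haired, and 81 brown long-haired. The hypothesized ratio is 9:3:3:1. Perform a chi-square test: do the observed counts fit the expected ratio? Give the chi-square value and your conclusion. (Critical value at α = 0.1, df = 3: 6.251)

Expected counts for N = 1284 under a 9:3:3:1 ratio (total parts = 16):
  black short-haired: 1284 × 9/16 = 722.25
  black long-haired: 1284 × 3/16 = 240.75
  brown short-haired: 1284 × 3/16 = 240.75
  brown long-haired: 1284 × 1/16 = 80.25
χ² = Σ (O − E)² / E
  black short-haired: (718 − 722.25)² / 722.25 = 0.0250
  black long-haired: (248 − 240.75)² / 240.75 = 0.2183
  brown short-haired: (237 − 240.75)² / 240.75 = 0.0584
  brown long-haired: (81 − 80.25)² / 80.25 = 0.0070
χ² = 0.0250 + 0.2183 + 0.0584 + 0.0070 = 0.3087 ≈ 0.309
Degrees of freedom = 4 − 1 = 3; critical value at α = 0.1 is 6.251.
Since 0.309 < 6.251, we fail to reject the null hypothesis — the data are consistent with the 9:3:3:1 ratio.

0.309; consistent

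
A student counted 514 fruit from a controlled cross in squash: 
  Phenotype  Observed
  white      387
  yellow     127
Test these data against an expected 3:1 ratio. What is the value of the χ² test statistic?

Under the 3:1 hypothesis (Σ ratio = 4, N = 514):
  white: 514 × 3/4 = 385.5
  yellow: 514 × 1/4 = 128.5
χ² = Σ (O − E)² / E
  white: (387 − 385.5)² / 385.5 = 0.0058
  yellow: (127 − 128.5)² / 128.5 = 0.0175
χ² = 0.0058 + 0.0175 = 0.0233 ≈ 0.023

0.023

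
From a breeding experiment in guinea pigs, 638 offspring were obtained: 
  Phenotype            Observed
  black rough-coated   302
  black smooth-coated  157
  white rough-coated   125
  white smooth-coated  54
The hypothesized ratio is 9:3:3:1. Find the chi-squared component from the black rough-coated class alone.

Under the 9:3:3:1 hypothesis (Σ ratio = 16, N = 638):
  black rough-coated: 638 × 9/16 = 358.875
  black smooth-coated: 638 × 3/16 = 119.625
  white rough-coated: 638 × 3/16 = 119.625
  white smooth-coated: 638 × 1/16 = 39.875
Contribution of black rough-coated: (302 − 358.875)² / 358.875 = 9.0136

9.014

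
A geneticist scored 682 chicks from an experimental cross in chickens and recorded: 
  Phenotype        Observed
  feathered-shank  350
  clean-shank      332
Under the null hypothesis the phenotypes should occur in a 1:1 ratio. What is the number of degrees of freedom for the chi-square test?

1

A goodness-of-fit test with 2 phenotype classes has df = 2 − 1 = 1.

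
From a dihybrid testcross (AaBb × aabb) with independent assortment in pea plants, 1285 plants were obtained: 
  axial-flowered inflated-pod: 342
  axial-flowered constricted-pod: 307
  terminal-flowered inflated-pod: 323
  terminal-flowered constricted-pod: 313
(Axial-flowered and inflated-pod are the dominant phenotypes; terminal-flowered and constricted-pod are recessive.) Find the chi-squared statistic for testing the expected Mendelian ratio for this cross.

2.194

A dihybrid testcross with independent assortment gives a 1:1:1:1 ratio.
Under the 1:1:1:1 hypothesis (Σ ratio = 4, N = 1285):
  axial-flowered inflated-pod: 1285 × 1/4 = 321.25
  axial-flowered constricted-pod: 1285 × 1/4 = 321.25
  terminal-flowered inflated-pod: 1285 × 1/4 = 321.25
  terminal-flowered constricted-pod: 1285 × 1/4 = 321.25
χ² = Σ (O − E)² / E
  axial-flowered inflated-pod: (342 − 321.25)² / 321.25 = 1.3403
  axial-flowered constricted-pod: (307 − 321.25)² / 321.25 = 0.6321
  terminal-flowered inflated-pod: (323 − 321.25)² / 321.25 = 0.0095
  terminal-flowered constricted-pod: (313 − 321.25)² / 321.25 = 0.2119
χ² = 1.3403 + 0.6321 + 0.0095 + 0.2119 = 2.1938 ≈ 2.194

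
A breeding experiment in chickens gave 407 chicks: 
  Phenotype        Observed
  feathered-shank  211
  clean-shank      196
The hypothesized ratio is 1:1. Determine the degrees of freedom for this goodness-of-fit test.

A goodness-of-fit test with 2 phenotype classes has df = 2 − 1 = 1.

1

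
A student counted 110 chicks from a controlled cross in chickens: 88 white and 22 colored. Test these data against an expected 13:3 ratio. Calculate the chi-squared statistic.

The 13:3 ratio has 16 parts, so with N = 110 the expected counts are:
  white: 110 × 13/16 = 89.375
  colored: 110 × 3/16 = 20.625
χ² = Σ (O − E)² / E
  white: (88 − 89.375)² / 89.375 = 0.0212
  colored: (22 − 20.625)² / 20.625 = 0.0917
χ² = 0.0212 + 0.0917 = 0.1129 ≈ 0.113

0.113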